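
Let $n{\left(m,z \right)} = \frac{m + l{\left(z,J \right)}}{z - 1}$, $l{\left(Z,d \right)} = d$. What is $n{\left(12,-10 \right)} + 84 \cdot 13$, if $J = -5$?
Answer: $\frac{12005}{11} \approx 1091.4$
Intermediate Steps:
$n{\left(m,z \right)} = \frac{-5 + m}{-1 + z}$ ($n{\left(m,z \right)} = \frac{m - 5}{z - 1} = \frac{-5 + m}{-1 + z}$)
$n{\left(12,-10 \right)} + 84 \cdot 13 = \frac{-5 + 12}{-1 - 10} + 84 \cdot 13 = \frac{1}{-11} \cdot 7 + 1092 = \left(- \frac{1}{11}\right) 7 + 1092 = - \frac{7}{11} + 1092 = \frac{12005}{11}$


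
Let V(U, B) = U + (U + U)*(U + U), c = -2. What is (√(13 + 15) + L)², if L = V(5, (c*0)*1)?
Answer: 11053 + 420*√7 ≈ 12164.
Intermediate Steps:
V(U, B) = U + 4*U² (V(U, B) = U + (2*U)*(2*U) = U + 4*U²)
L = 105 (L = 5*(1 + 4*5) = 5*(1 + 20) = 5*21 = 105)
(√(13 + 15) + L)² = (√(13 + 15) + 105)² = (√28 + 105)² = (2*√7 + 105)² = (105 + 2*√7)²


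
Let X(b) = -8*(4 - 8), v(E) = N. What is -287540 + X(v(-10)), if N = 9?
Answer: -287508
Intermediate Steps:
v(E) = 9
X(b) = 32 (X(b) = -8*(-4) = 32)
-287540 + X(v(-10)) = -287540 + 32 = -287508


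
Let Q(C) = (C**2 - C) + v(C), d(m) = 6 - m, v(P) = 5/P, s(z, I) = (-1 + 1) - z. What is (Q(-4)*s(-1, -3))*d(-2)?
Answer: 150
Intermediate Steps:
s(z, I) = -z (s(z, I) = 0 - z = -z)
Q(C) = C**2 - C + 5/C (Q(C) = (C**2 - C) + 5/C = C**2 - C + 5/C)
(Q(-4)*s(-1, -3))*d(-2) = (((-4)**2 - 1*(-4) + 5/(-4))*(-1*(-1)))*(6 - 1*(-2)) = ((16 + 4 + 5*(-1/4))*1)*(6 + 2) = ((16 + 4 - 5/4)*1)*8 = ((75/4)*1)*8 = (75/4)*8 = 150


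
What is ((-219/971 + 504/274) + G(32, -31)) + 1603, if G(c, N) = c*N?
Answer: 81494186/133027 ≈ 612.61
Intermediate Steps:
G(c, N) = N*c
((-219/971 + 504/274) + G(32, -31)) + 1603 = ((-219/971 + 504/274) - 31*32) + 1603 = ((-219*1/971 + 504*(1/274)) - 992) + 1603 = ((-219/971 + 252/137) - 992) + 1603 = (214689/133027 - 992) + 1603 = -131748095/133027 + 1603 = 81494186/133027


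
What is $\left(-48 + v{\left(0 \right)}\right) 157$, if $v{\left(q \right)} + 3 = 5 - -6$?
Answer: $-6280$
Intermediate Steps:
$v{\left(q \right)} = 8$ ($v{\left(q \right)} = -3 + \left(5 - -6\right) = -3 + \left(5 + 6\right) = -3 + 11 = 8$)
$\left(-48 + v{\left(0 \right)}\right) 157 = \left(-48 + 8\right) 157 = \left(-40\right) 157 = -6280$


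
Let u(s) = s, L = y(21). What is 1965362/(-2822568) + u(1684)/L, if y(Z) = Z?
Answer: 37396285/470428 ≈ 79.494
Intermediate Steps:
L = 21
1965362/(-2822568) + u(1684)/L = 1965362/(-2822568) + 1684/21 = 1965362*(-1/2822568) + 1684*(1/21) = -140383/201612 + 1684/21 = 37396285/470428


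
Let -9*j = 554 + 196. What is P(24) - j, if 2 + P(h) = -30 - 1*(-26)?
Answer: 232/3 ≈ 77.333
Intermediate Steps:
j = -250/3 (j = -(554 + 196)/9 = -⅑*750 = -250/3 ≈ -83.333)
P(h) = -6 (P(h) = -2 + (-30 - 1*(-26)) = -2 + (-30 + 26) = -2 - 4 = -6)
P(24) - j = -6 - 1*(-250/3) = -6 + 250/3 = 232/3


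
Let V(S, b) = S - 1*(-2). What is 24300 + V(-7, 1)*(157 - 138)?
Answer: 24205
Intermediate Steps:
V(S, b) = 2 + S (V(S, b) = S + 2 = 2 + S)
24300 + V(-7, 1)*(157 - 138) = 24300 + (2 - 7)*(157 - 138) = 24300 - 5*19 = 24300 - 95 = 24205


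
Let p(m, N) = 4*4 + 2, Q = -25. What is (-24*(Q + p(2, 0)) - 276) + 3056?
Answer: 2948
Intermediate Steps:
p(m, N) = 18 (p(m, N) = 16 + 2 = 18)
(-24*(Q + p(2, 0)) - 276) + 3056 = (-24*(-25 + 18) - 276) + 3056 = (-24*(-7) - 276) + 3056 = (168 - 276) + 3056 = -108 + 3056 = 2948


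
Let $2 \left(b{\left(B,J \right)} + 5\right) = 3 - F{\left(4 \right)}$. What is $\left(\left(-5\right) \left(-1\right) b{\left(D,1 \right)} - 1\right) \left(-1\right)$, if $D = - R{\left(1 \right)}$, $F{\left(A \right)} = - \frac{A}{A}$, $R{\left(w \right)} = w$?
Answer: $16$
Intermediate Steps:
$F{\left(A \right)} = -1$ ($F{\left(A \right)} = \left(-1\right) 1 = -1$)
$D = -1$ ($D = \left(-1\right) 1 = -1$)
$b{\left(B,J \right)} = -3$ ($b{\left(B,J \right)} = -5 + \frac{3 - -1}{2} = -5 + \frac{3 + 1}{2} = -5 + \frac{1}{2} \cdot 4 = -5 + 2 = -3$)
$\left(\left(-5\right) \left(-1\right) b{\left(D,1 \right)} - 1\right) \left(-1\right) = \left(\left(-5\right) \left(-1\right) \left(-3\right) - 1\right) \left(-1\right) = \left(5 \left(-3\right) - 1\right) \left(-1\right) = \left(-15 - 1\right) \left(-1\right) = \left(-16\right) \left(-1\right) = 16$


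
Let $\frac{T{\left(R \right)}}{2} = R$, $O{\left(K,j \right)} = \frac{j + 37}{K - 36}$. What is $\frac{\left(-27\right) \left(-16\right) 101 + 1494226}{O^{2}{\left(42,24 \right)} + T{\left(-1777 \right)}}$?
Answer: $- \frac{55362888}{124223} \approx -445.67$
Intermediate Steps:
$O{\left(K,j \right)} = \frac{37 + j}{-36 + K}$
$T{\left(R \right)} = 2 R$
$\frac{\left(-27\right) \left(-16\right) 101 + 1494226}{O^{2}{\left(42,24 \right)} + T{\left(-1777 \right)}} = \frac{\left(-27\right) \left(-16\right) 101 + 1494226}{\left(\frac{37 + 24}{-36 + 42}\right)^{2} + 2 \left(-1777\right)} = \frac{432 \cdot 101 + 1494226}{\left(\frac{1}{6} \cdot 61\right)^{2} - 3554} = \frac{43632 + 1494226}{\left(\frac{1}{6} \cdot 61\right)^{2} - 3554} = \frac{1537858}{\left(\frac{61}{6}\right)^{2} - 3554} = \frac{1537858}{\frac{3721}{36} - 3554} = \frac{1537858}{- \frac{124223}{36}} = 1537858 \left(- \frac{36}{124223}\right) = - \frac{55362888}{124223}$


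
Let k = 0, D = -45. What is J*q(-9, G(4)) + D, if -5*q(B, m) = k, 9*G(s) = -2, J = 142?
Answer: -45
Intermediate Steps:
G(s) = -2/9 (G(s) = (⅑)*(-2) = -2/9)
q(B, m) = 0 (q(B, m) = -⅕*0 = 0)
J*q(-9, G(4)) + D = 142*0 - 45 = 0 - 45 = -45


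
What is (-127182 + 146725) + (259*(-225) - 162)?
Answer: -38894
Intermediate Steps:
(-127182 + 146725) + (259*(-225) - 162) = 19543 + (-58275 - 162) = 19543 - 58437 = -38894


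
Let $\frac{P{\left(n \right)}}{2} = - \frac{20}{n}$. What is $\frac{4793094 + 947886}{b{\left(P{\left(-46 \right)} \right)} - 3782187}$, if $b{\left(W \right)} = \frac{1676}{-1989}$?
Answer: $- \frac{11418809220}{7522771619} \approx -1.5179$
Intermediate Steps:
$P{\left(n \right)} = - \frac{40}{n}$ ($P{\left(n \right)} = 2 \left(- \frac{20}{n}\right) = - \frac{40}{n}$)
$b{\left(W \right)} = - \frac{1676}{1989}$ ($b{\left(W \right)} = 1676 \left(- \frac{1}{1989}\right) = - \frac{1676}{1989}$)
$\frac{4793094 + 947886}{b{\left(P{\left(-46 \right)} \right)} - 3782187} = \frac{4793094 + 947886}{- \frac{1676}{1989} - 3782187} = \frac{5740980}{- \frac{7522771619}{1989}} = 5740980 \left(- \frac{1989}{7522771619}\right) = - \frac{11418809220}{7522771619}$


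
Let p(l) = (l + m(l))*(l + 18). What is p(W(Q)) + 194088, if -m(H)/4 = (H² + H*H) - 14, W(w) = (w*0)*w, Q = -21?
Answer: 195096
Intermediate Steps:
W(w) = 0 (W(w) = 0*w = 0)
m(H) = 56 - 8*H² (m(H) = -4*((H² + H*H) - 14) = -4*((H² + H²) - 14) = -4*(2*H² - 14) = -4*(-14 + 2*H²) = 56 - 8*H²)
p(l) = (18 + l)*(56 + l - 8*l²) (p(l) = (l + (56 - 8*l²))*(l + 18) = (56 + l - 8*l²)*(18 + l) = (18 + l)*(56 + l - 8*l²))
p(W(Q)) + 194088 = (1008 - 143*0² - 8*0³ + 74*0) + 194088 = (1008 - 143*0 - 8*0 + 0) + 194088 = (1008 + 0 + 0 + 0) + 194088 = 1008 + 194088 = 195096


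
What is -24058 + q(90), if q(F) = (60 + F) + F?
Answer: -23818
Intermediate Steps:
q(F) = 60 + 2*F
-24058 + q(90) = -24058 + (60 + 2*90) = -24058 + (60 + 180) = -24058 + 240 = -23818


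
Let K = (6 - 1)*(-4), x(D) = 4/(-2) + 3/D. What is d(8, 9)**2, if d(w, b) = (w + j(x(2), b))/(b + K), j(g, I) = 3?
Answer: 1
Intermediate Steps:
x(D) = -2 + 3/D (x(D) = 4*(-1/2) + 3/D = -2 + 3/D)
K = -20 (K = 5*(-4) = -20)
d(w, b) = (3 + w)/(-20 + b) (d(w, b) = (w + 3)/(b - 20) = (3 + w)/(-20 + b))
d(8, 9)**2 = ((3 + 8)/(-20 + 9))**2 = (11/(-11))**2 = (-1/11*11)**2 = (-1)**2 = 1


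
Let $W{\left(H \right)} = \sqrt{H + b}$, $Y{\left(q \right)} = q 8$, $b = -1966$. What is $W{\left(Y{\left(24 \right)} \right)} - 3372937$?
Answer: $-3372937 + i \sqrt{1774} \approx -3.3729 \cdot 10^{6} + 42.119 i$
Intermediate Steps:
$Y{\left(q \right)} = 8 q$
$W{\left(H \right)} = \sqrt{-1966 + H}$ ($W{\left(H \right)} = \sqrt{H - 1966} = \sqrt{-1966 + H}$)
$W{\left(Y{\left(24 \right)} \right)} - 3372937 = \sqrt{-1966 + 8 \cdot 24} - 3372937 = \sqrt{-1966 + 192} - 3372937 = \sqrt{-1774} - 3372937 = i \sqrt{1774} - 3372937 = -3372937 + i \sqrt{1774}$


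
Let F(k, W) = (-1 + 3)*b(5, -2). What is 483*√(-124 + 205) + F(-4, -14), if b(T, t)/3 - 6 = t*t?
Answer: 4407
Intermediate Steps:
b(T, t) = 18 + 3*t² (b(T, t) = 18 + 3*(t*t) = 18 + 3*t²)
F(k, W) = 60 (F(k, W) = (-1 + 3)*(18 + 3*(-2)²) = 2*(18 + 3*4) = 2*(18 + 12) = 2*30 = 60)
483*√(-124 + 205) + F(-4, -14) = 483*√(-124 + 205) + 60 = 483*√81 + 60 = 483*9 + 60 = 4347 + 60 = 4407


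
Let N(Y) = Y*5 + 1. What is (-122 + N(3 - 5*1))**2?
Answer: 17161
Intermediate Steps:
N(Y) = 1 + 5*Y (N(Y) = 5*Y + 1 = 1 + 5*Y)
(-122 + N(3 - 5*1))**2 = (-122 + (1 + 5*(3 - 5*1)))**2 = (-122 + (1 + 5*(3 - 5)))**2 = (-122 + (1 + 5*(-2)))**2 = (-122 + (1 - 10))**2 = (-122 - 9)**2 = (-131)**2 = 17161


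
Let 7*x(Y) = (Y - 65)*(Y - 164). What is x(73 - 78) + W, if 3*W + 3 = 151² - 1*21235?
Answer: 2211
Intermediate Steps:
W = 521 (W = -1 + (151² - 1*21235)/3 = -1 + (22801 - 21235)/3 = -1 + (⅓)*1566 = -1 + 522 = 521)
x(Y) = (-164 + Y)*(-65 + Y)/7 (x(Y) = ((Y - 65)*(Y - 164))/7 = ((-65 + Y)*(-164 + Y))/7 = ((-164 + Y)*(-65 + Y))/7 = (-164 + Y)*(-65 + Y)/7)
x(73 - 78) + W = (10660/7 - 229*(73 - 78)/7 + (73 - 78)²/7) + 521 = (10660/7 - 229/7*(-5) + (⅐)*(-5)²) + 521 = (10660/7 + 1145/7 + (⅐)*25) + 521 = (10660/7 + 1145/7 + 25/7) + 521 = 1690 + 521 = 2211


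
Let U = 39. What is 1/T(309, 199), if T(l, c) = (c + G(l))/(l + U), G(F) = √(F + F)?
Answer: 69252/38983 - 348*√618/38983 ≈ 1.5545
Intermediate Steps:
G(F) = √2*√F (G(F) = √(2*F) = √2*√F)
T(l, c) = (c + √2*√l)/(39 + l) (T(l, c) = (c + √2*√l)/(l + 39) = (c + √2*√l)/(39 + l))
1/T(309, 199) = 1/((199 + √2*√309)/(39 + 309)) = 1/((199 + √618)/348) = 1/(199/348 + √618/348)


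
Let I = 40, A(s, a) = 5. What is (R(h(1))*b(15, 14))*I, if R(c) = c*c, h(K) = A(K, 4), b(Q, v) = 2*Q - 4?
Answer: 26000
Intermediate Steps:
b(Q, v) = -4 + 2*Q
h(K) = 5
R(c) = c²
(R(h(1))*b(15, 14))*I = (5²*(-4 + 2*15))*40 = (25*(-4 + 30))*40 = (25*26)*40 = 650*40 = 26000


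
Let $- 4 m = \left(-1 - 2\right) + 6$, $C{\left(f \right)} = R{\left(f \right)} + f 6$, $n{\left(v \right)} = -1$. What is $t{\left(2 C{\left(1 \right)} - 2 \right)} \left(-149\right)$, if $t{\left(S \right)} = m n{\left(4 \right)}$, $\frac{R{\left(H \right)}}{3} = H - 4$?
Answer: $- \frac{447}{4} \approx -111.75$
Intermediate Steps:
$R{\left(H \right)} = -12 + 3 H$ ($R{\left(H \right)} = 3 \left(H - 4\right) = 3 \left(-4 + H\right) = -12 + 3 H$)
$C{\left(f \right)} = -12 + 9 f$ ($C{\left(f \right)} = \left(-12 + 3 f\right) + f 6 = \left(-12 + 3 f\right) + 6 f = -12 + 9 f$)
$m = - \frac{3}{4}$ ($m = - \frac{\left(-1 - 2\right) + 6}{4} = - \frac{-3 + 6}{4} = \left(- \frac{1}{4}\right) 3 = - \frac{3}{4} \approx -0.75$)
$t{\left(S \right)} = \frac{3}{4}$ ($t{\left(S \right)} = \left(- \frac{3}{4}\right) \left(-1\right) = \frac{3}{4}$)
$t{\left(2 C{\left(1 \right)} - 2 \right)} \left(-149\right) = \frac{3}{4} \left(-149\right) = - \frac{447}{4}$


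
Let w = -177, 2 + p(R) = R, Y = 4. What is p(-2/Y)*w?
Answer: 885/2 ≈ 442.50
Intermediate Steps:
p(R) = -2 + R
p(-2/Y)*w = (-2 - 2/4)*(-177) = (-2 - 2*¼)*(-177) = (-2 - ½)*(-177) = -5/2*(-177) = 885/2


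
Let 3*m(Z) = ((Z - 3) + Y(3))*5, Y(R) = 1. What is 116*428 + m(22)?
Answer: 149044/3 ≈ 49681.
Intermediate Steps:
m(Z) = -10/3 + 5*Z/3 (m(Z) = (((Z - 3) + 1)*5)/3 = (((-3 + Z) + 1)*5)/3 = ((-2 + Z)*5)/3 = (-10 + 5*Z)/3 = -10/3 + 5*Z/3)
116*428 + m(22) = 116*428 + (-10/3 + (5/3)*22) = 49648 + (-10/3 + 110/3) = 49648 + 100/3 = 149044/3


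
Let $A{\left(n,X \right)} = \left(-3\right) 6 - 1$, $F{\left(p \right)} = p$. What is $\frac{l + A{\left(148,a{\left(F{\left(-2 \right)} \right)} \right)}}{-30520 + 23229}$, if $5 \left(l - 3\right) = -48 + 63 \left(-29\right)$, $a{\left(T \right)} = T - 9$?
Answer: $\frac{17}{317} \approx 0.053628$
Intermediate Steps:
$a{\left(T \right)} = -9 + T$
$A{\left(n,X \right)} = -19$ ($A{\left(n,X \right)} = -18 - 1 = -19$)
$l = -372$ ($l = 3 + \frac{-48 + 63 \left(-29\right)}{5} = 3 + \frac{-48 - 1827}{5} = 3 + \frac{1}{5} \left(-1875\right) = 3 - 375 = -372$)
$\frac{l + A{\left(148,a{\left(F{\left(-2 \right)} \right)} \right)}}{-30520 + 23229} = \frac{-372 - 19}{-30520 + 23229} = - \frac{391}{-7291} = \left(-391\right) \left(- \frac{1}{7291}\right) = \frac{17}{317}$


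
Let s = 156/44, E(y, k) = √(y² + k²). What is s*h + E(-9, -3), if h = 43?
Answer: 1677/11 + 3*√10 ≈ 161.94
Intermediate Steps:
E(y, k) = √(k² + y²)
s = 39/11 (s = 156*(1/44) = 39/11 ≈ 3.5455)
s*h + E(-9, -3) = (39/11)*43 + √((-3)² + (-9)²) = 1677/11 + √(9 + 81) = 1677/11 + √90 = 1677/11 + 3*√10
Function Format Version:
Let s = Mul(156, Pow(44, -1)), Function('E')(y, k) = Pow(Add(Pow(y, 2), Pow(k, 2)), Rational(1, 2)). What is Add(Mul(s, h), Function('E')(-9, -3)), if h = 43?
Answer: Add(Rational(1677, 11), Mul(3, Pow(10, Rational(1, 2)))) ≈ 161.94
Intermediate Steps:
Function('E')(y, k) = Pow(Add(Pow(k, 2), Pow(y, 2)), Rational(1, 2))
s = Rational(39, 11) (s = Mul(156, Rational(1, 44)) = Rational(39, 11) ≈ 3.5455)
Add(Mul(s, h), Function('E')(-9, -3)) = Add(Mul(Rational(39, 11), 43), Pow(Add(Pow(-3, 2), Pow(-9, 2)), Rational(1, 2))) = Add(Rational(1677, 11), Pow(Add(9, 81), Rational(1, 2))) = Add(Rational(1677, 11), Pow(90, Rational(1, 2))) = Add(Rational(1677, 11), Mul(3, Pow(10, Rational(1, 2))))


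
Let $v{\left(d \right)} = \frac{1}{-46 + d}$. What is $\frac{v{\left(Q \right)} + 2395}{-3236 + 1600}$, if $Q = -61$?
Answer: $- \frac{64066}{43763} \approx -1.4639$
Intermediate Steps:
$\frac{v{\left(Q \right)} + 2395}{-3236 + 1600} = \frac{\frac{1}{-46 - 61} + 2395}{-3236 + 1600} = \frac{\frac{1}{-107} + 2395}{-1636} = \left(- \frac{1}{107} + 2395\right) \left(- \frac{1}{1636}\right) = \frac{256264}{107} \left(- \frac{1}{1636}\right) = - \frac{64066}{43763}$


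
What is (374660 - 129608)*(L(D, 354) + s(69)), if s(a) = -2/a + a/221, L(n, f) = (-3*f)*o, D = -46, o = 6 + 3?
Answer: -11905085469132/5083 ≈ -2.3421e+9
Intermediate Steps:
o = 9
L(n, f) = -27*f (L(n, f) = -3*f*9 = -27*f)
s(a) = -2/a + a/221 (s(a) = -2/a + a*(1/221) = -2/a + a/221)
(374660 - 129608)*(L(D, 354) + s(69)) = (374660 - 129608)*(-27*354 + (-2/69 + (1/221)*69)) = 245052*(-9558 + (-2*1/69 + 69/221)) = 245052*(-9558 + (-2/69 + 69/221)) = 245052*(-9558 + 4319/15249) = 245052*(-145745623/15249) = -11905085469132/5083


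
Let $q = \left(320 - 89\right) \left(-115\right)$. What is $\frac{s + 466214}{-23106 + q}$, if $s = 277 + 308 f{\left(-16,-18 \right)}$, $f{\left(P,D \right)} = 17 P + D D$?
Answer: $- \frac{482507}{49671} \approx -9.7141$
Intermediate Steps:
$f{\left(P,D \right)} = D^{2} + 17 P$ ($f{\left(P,D \right)} = 17 P + D^{2} = D^{2} + 17 P$)
$q = -26565$ ($q = 231 \left(-115\right) = -26565$)
$s = 16293$ ($s = 277 + 308 \left(\left(-18\right)^{2} + 17 \left(-16\right)\right) = 277 + 308 \left(324 - 272\right) = 277 + 308 \cdot 52 = 277 + 16016 = 16293$)
$\frac{s + 466214}{-23106 + q} = \frac{16293 + 466214}{-23106 - 26565} = \frac{482507}{-49671} = 482507 \left(- \frac{1}{49671}\right) = - \frac{482507}{49671}$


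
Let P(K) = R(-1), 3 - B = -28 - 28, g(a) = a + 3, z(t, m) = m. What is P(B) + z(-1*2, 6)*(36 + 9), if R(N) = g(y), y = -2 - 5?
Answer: 266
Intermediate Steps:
y = -7
g(a) = 3 + a
B = 59 (B = 3 - (-28 - 28) = 3 - 1*(-56) = 3 + 56 = 59)
R(N) = -4 (R(N) = 3 - 7 = -4)
P(K) = -4
P(B) + z(-1*2, 6)*(36 + 9) = -4 + 6*(36 + 9) = -4 + 6*45 = -4 + 270 = 266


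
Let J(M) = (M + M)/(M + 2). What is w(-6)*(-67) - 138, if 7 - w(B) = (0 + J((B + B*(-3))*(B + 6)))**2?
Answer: -607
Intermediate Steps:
J(M) = 2*M/(2 + M) (J(M) = (2*M)/(2 + M) = 2*M/(2 + M))
w(B) = 7 - 16*B**2*(6 + B)**2/(2 - 2*B*(6 + B))**2 (w(B) = 7 - (0 + 2*((B + B*(-3))*(B + 6))/(2 + (B + B*(-3))*(B + 6)))**2 = 7 - (0 + 2*((B - 3*B)*(6 + B))/(2 + (B - 3*B)*(6 + B)))**2 = 7 - (0 + 2*((-2*B)*(6 + B))/(2 + (-2*B)*(6 + B)))**2 = 7 - (0 + 2*(-2*B*(6 + B))/(2 - 2*B*(6 + B)))**2 = 7 - (0 - 4*B*(6 + B)/(2 - 2*B*(6 + B)))**2 = 7 - (-4*B*(6 + B)/(2 - 2*B*(6 + B)))**2 = 7 - 16*B**2*(6 + B)**2/(2 - 2*B*(6 + B))**2)
w(-6)*(-67) - 138 = (7 - 4*(-6)**2*(6 - 6)**2/(-1 + (-6)**2 + 6*(-6))**2)*(-67) - 138 = (7 - 4*36*0**2/(-1 + 36 - 36)**2)*(-67) - 138 = (7 - 4*36*0/(-1)**2)*(-67) - 138 = (7 - 4*36*0*1)*(-67) - 138 = (7 + 0)*(-67) - 138 = 7*(-67) - 138 = -469 - 138 = -607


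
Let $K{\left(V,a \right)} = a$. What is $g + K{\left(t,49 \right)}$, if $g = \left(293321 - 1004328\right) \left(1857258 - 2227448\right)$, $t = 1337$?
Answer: $263207681379$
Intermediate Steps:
$g = 263207681330$ ($g = \left(-711007\right) \left(-370190\right) = 263207681330$)
$g + K{\left(t,49 \right)} = 263207681330 + 49 = 263207681379$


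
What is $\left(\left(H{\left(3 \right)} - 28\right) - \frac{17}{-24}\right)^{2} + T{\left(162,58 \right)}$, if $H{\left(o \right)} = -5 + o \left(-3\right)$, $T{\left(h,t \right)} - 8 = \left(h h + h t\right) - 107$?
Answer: $\frac{21453697}{576} \approx 37246.0$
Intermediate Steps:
$T{\left(h,t \right)} = -99 + h^{2} + h t$ ($T{\left(h,t \right)} = 8 - \left(107 - h h - h t\right) = 8 - \left(107 - h^{2} - h t\right) = 8 + \left(-107 + h^{2} + h t\right) = -99 + h^{2} + h t$)
$H{\left(o \right)} = -5 - 3 o$
$\left(\left(H{\left(3 \right)} - 28\right) - \frac{17}{-24}\right)^{2} + T{\left(162,58 \right)} = \left(\left(\left(-5 - 9\right) - 28\right) - \frac{17}{-24}\right)^{2} + \left(-99 + 162^{2} + 162 \cdot 58\right) = \left(\left(\left(-5 - 9\right) - 28\right) - - \frac{17}{24}\right)^{2} + \left(-99 + 26244 + 9396\right) = \left(\left(-14 - 28\right) + \frac{17}{24}\right)^{2} + 35541 = \left(-42 + \frac{17}{24}\right)^{2} + 35541 = \left(- \frac{991}{24}\right)^{2} + 35541 = \frac{982081}{576} + 35541 = \frac{21453697}{576}$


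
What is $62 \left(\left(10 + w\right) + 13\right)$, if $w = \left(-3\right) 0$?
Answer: $1426$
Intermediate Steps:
$w = 0$
$62 \left(\left(10 + w\right) + 13\right) = 62 \left(\left(10 + 0\right) + 13\right) = 62 \left(10 + 13\right) = 62 \cdot 23 = 1426$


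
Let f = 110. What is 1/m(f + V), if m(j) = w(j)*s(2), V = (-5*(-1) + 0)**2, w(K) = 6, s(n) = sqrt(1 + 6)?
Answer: sqrt(7)/42 ≈ 0.062994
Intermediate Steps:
s(n) = sqrt(7)
V = 25 (V = (5 + 0)**2 = 5**2 = 25)
m(j) = 6*sqrt(7)
1/m(f + V) = 1/(6*sqrt(7)) = sqrt(7)/42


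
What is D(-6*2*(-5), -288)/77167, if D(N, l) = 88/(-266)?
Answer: -44/10263211 ≈ -4.2872e-6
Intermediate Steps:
D(N, l) = -44/133 (D(N, l) = 88*(-1/266) = -44/133)
D(-6*2*(-5), -288)/77167 = -44/133/77167 = -44/133*1/77167 = -44/10263211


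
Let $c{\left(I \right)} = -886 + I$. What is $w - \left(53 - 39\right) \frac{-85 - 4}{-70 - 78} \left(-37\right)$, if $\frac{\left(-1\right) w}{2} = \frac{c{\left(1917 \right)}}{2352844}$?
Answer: $\frac{183227211}{588211} \approx 311.5$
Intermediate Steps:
$w = - \frac{1031}{1176422}$ ($w = - 2 \frac{-886 + 1917}{2352844} = - 2 \cdot 1031 \cdot \frac{1}{2352844} = \left(-2\right) \frac{1031}{2352844} = - \frac{1031}{1176422} \approx -0.00087639$)
$w - \left(53 - 39\right) \frac{-85 - 4}{-70 - 78} \left(-37\right) = - \frac{1031}{1176422} - \left(53 - 39\right) \frac{-85 - 4}{-70 - 78} \left(-37\right) = - \frac{1031}{1176422} - 14 \left(- \frac{89}{-148}\right) \left(-37\right) = - \frac{1031}{1176422} - 14 \left(\left(-89\right) \left(- \frac{1}{148}\right)\right) \left(-37\right) = - \frac{1031}{1176422} - 14 \cdot \frac{89}{148} \left(-37\right) = - \frac{1031}{1176422} - \frac{623}{74} \left(-37\right) = - \frac{1031}{1176422} - - \frac{623}{2} = - \frac{1031}{1176422} + \frac{623}{2} = \frac{183227211}{588211}$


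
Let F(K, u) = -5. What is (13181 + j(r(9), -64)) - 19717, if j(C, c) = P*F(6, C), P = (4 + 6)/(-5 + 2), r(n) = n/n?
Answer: -19558/3 ≈ -6519.3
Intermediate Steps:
r(n) = 1
P = -10/3 (P = 10/(-3) = 10*(-⅓) = -10/3 ≈ -3.3333)
j(C, c) = 50/3 (j(C, c) = -10/3*(-5) = 50/3)
(13181 + j(r(9), -64)) - 19717 = (13181 + 50/3) - 19717 = 39593/3 - 19717 = -19558/3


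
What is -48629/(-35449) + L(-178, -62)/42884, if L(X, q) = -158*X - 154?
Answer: 1538457283/760097458 ≈ 2.0240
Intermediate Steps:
L(X, q) = -154 - 158*X
-48629/(-35449) + L(-178, -62)/42884 = -48629/(-35449) + (-154 - 158*(-178))/42884 = -48629*(-1/35449) + (-154 + 28124)*(1/42884) = 48629/35449 + 27970*(1/42884) = 48629/35449 + 13985/21442 = 1538457283/760097458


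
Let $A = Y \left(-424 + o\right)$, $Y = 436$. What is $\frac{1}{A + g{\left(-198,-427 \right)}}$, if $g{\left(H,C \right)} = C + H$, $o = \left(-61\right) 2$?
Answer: $- \frac{1}{238681} \approx -4.1897 \cdot 10^{-6}$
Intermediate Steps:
$o = -122$
$A = -238056$ ($A = 436 \left(-424 - 122\right) = 436 \left(-546\right) = -238056$)
$\frac{1}{A + g{\left(-198,-427 \right)}} = \frac{1}{-238056 - 625} = \frac{1}{-238681} = - \frac{1}{238681}$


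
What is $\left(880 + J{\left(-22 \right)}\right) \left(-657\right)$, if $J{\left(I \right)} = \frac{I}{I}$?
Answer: $-578817$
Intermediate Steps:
$J{\left(I \right)} = 1$
$\left(880 + J{\left(-22 \right)}\right) \left(-657\right) = \left(880 + 1\right) \left(-657\right) = 881 \left(-657\right) = -578817$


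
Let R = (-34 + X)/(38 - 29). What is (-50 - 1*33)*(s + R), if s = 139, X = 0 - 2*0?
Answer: -101011/9 ≈ -11223.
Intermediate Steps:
X = 0 (X = 0 + 0 = 0)
R = -34/9 (R = (-34 + 0)/(38 - 29) = -34/9 ≈ -3.7778)
(-50 - 1*33)*(s + R) = (-50 - 1*33)*(139 - 34/9) = (-50 - 33)*(1217/9) = -83*1217/9 = -101011/9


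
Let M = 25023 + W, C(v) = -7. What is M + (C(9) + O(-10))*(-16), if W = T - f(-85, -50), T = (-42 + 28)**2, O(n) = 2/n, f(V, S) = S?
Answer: 126921/5 ≈ 25384.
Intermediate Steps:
T = 196 (T = (-14)**2 = 196)
W = 246 (W = 196 - 1*(-50) = 196 + 50 = 246)
M = 25269 (M = 25023 + 246 = 25269)
M + (C(9) + O(-10))*(-16) = 25269 + (-7 + 2/(-10))*(-16) = 25269 + (-7 + 2*(-1/10))*(-16) = 25269 + (-7 - 1/5)*(-16) = 25269 - 36/5*(-16) = 25269 + 576/5 = 126921/5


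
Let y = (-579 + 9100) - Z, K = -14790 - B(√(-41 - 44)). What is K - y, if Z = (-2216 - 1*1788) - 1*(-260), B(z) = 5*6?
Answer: -27085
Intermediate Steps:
B(z) = 30
K = -14820 (K = -14790 - 1*30 = -14790 - 30 = -14820)
Z = -3744 (Z = (-2216 - 1788) + 260 = -4004 + 260 = -3744)
y = 12265 (y = (-579 + 9100) - 1*(-3744) = 8521 + 3744 = 12265)
K - y = -14820 - 1*12265 = -14820 - 12265 = -27085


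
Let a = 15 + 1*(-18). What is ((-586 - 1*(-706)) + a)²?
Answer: 13689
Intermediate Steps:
a = -3 (a = 15 - 18 = -3)
((-586 - 1*(-706)) + a)² = ((-586 - 1*(-706)) - 3)² = ((-586 + 706) - 3)² = (120 - 3)² = 117² = 13689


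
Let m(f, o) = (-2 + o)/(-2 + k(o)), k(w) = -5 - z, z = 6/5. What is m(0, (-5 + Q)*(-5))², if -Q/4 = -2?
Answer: 7225/1681 ≈ 4.2980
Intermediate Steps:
Q = 8 (Q = -4*(-2) = 8)
z = 6/5 (z = 6*(⅕) = 6/5 ≈ 1.2000)
k(w) = -31/5 (k(w) = -5 - 1*6/5 = -5 - 6/5 = -31/5)
m(f, o) = 10/41 - 5*o/41 (m(f, o) = (-2 + o)/(-2 - 31/5) = (-2 + o)/(-41/5) = (-2 + o)*(-5/41) = 10/41 - 5*o/41)
m(0, (-5 + Q)*(-5))² = (10/41 - 5*(-5 + 8)*(-5)/41)² = (10/41 - 15*(-5)/41)² = (10/41 - 5/41*(-15))² = (10/41 + 75/41)² = (85/41)² = 7225/1681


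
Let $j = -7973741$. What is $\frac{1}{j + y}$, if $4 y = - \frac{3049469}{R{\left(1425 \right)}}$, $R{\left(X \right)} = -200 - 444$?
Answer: $- \frac{2576}{20537307347} \approx -1.2543 \cdot 10^{-7}$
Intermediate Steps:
$R{\left(X \right)} = -644$
$y = \frac{3049469}{2576}$ ($y = \frac{\left(-3049469\right) \frac{1}{-644}}{4} = \frac{\left(-3049469\right) \left(- \frac{1}{644}\right)}{4} = \frac{1}{4} \cdot \frac{3049469}{644} = \frac{3049469}{2576} \approx 1183.8$)
$\frac{1}{j + y} = \frac{1}{-7973741 + \frac{3049469}{2576}} = \frac{1}{- \frac{20537307347}{2576}} = - \frac{2576}{20537307347}$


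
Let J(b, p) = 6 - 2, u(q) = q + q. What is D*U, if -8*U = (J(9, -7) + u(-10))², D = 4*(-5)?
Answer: 640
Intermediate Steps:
u(q) = 2*q
D = -20
J(b, p) = 4
U = -32 (U = -(4 + 2*(-10))²/8 = -(4 - 20)²/8 = -⅛*(-16)² = -⅛*256 = -32)
D*U = -20*(-32) = 640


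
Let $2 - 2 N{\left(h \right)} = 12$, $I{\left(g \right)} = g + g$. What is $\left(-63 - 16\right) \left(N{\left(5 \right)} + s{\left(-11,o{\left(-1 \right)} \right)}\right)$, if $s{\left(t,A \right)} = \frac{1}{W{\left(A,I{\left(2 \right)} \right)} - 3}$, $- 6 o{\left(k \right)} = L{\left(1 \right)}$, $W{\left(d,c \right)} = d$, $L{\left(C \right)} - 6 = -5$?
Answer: $\frac{7979}{19} \approx 419.95$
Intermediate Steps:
$I{\left(g \right)} = 2 g$
$L{\left(C \right)} = 1$ ($L{\left(C \right)} = 6 - 5 = 1$)
$o{\left(k \right)} = - \frac{1}{6}$ ($o{\left(k \right)} = \left(- \frac{1}{6}\right) 1 = - \frac{1}{6}$)
$N{\left(h \right)} = -5$ ($N{\left(h \right)} = 1 - 6 = -5$)
$s{\left(t,A \right)} = \frac{1}{-3 + A}$ ($s{\left(t,A \right)} = \frac{1}{A - 3} = \frac{1}{-3 + A}$)
$\left(-63 - 16\right) \left(N{\left(5 \right)} + s{\left(-11,o{\left(-1 \right)} \right)}\right) = \left(-63 - 16\right) \left(-5 + \frac{1}{-3 - \frac{1}{6}}\right) = - 79 \left(-5 + \frac{1}{- \frac{19}{6}}\right) = - 79 \left(-5 - \frac{6}{19}\right) = \left(-79\right) \left(- \frac{101}{19}\right) = \frac{7979}{19}$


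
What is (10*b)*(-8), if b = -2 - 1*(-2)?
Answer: 0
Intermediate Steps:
b = 0 (b = -2 + 2 = 0)
(10*b)*(-8) = (10*0)*(-8) = 0*(-8) = 0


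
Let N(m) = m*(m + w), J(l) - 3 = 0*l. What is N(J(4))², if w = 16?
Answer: 3249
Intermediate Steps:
J(l) = 3 (J(l) = 3 + 0*l = 3 + 0 = 3)
N(m) = m*(16 + m) (N(m) = m*(m + 16) = m*(16 + m))
N(J(4))² = (3*(16 + 3))² = (3*19)² = 57² = 3249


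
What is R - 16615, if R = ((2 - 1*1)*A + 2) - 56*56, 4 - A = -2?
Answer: -19743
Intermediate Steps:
A = 6 (A = 4 - 1*(-2) = 4 + 2 = 6)
R = -3128 (R = ((2 - 1*1)*6 + 2) - 56*56 = ((2 - 1)*6 + 2) - 3136 = (1*6 + 2) - 3136 = (6 + 2) - 3136 = 8 - 3136 = -3128)
R - 16615 = -3128 - 16615 = -19743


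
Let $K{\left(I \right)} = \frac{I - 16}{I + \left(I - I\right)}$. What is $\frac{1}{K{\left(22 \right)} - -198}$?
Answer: $\frac{11}{2181} \approx 0.0050436$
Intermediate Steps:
$K{\left(I \right)} = \frac{-16 + I}{I}$ ($K{\left(I \right)} = \frac{-16 + I}{I + 0} = \frac{-16 + I}{I}$)
$\frac{1}{K{\left(22 \right)} - -198} = \frac{1}{\frac{-16 + 22}{22} - -198} = \frac{1}{\frac{1}{22} \cdot 6 + 198} = \frac{1}{\frac{3}{11} + 198} = \frac{1}{\frac{2181}{11}} = \frac{11}{2181}$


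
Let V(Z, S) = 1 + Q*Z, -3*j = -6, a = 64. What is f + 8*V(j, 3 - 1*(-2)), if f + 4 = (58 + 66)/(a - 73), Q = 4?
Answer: 488/9 ≈ 54.222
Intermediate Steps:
j = 2 (j = -1/3*(-6) = 2)
V(Z, S) = 1 + 4*Z
f = -160/9 (f = -4 + (58 + 66)/(64 - 73) = -4 + 124/(-9) = -4 + 124*(-1/9) = -4 - 124/9 = -160/9 ≈ -17.778)
f + 8*V(j, 3 - 1*(-2)) = -160/9 + 8*(1 + 4*2) = -160/9 + 8*(1 + 8) = -160/9 + 8*9 = -160/9 + 72 = 488/9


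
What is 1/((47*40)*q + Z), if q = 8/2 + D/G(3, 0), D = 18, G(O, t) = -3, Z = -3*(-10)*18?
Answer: -1/3220 ≈ -0.00031056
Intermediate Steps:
Z = 540 (Z = 30*18 = 540)
q = -2 (q = 8/2 + 18/(-3) = 8*(1/2) + 18*(-1/3) = 4 - 6 = -2)
1/((47*40)*q + Z) = 1/((47*40)*(-2) + 540) = 1/(1880*(-2) + 540) = 1/(-3760 + 540) = 1/(-3220) = -1/3220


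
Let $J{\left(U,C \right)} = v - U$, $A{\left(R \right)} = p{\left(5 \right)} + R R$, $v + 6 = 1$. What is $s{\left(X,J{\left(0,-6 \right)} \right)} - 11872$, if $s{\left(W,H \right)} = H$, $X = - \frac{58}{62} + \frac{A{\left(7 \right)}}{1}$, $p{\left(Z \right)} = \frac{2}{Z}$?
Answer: $-11877$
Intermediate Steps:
$v = -5$ ($v = -6 + 1 = -5$)
$A{\left(R \right)} = \frac{2}{5} + R^{2}$ ($A{\left(R \right)} = \frac{2}{5} + R R = 2 \cdot \frac{1}{5} + R^{2} = \frac{2}{5} + R^{2}$)
$X = \frac{7512}{155}$ ($X = - \frac{58}{62} + \frac{\frac{2}{5} + 7^{2}}{1} = \left(-58\right) \frac{1}{62} + \left(\frac{2}{5} + 49\right) 1 = - \frac{29}{31} + \frac{247}{5} \cdot 1 = - \frac{29}{31} + \frac{247}{5} = \frac{7512}{155} \approx 48.465$)
$J{\left(U,C \right)} = -5 - U$
$s{\left(X,J{\left(0,-6 \right)} \right)} - 11872 = \left(-5 - 0\right) - 11872 = \left(-5 + 0\right) - 11872 = -5 - 11872 = -11877$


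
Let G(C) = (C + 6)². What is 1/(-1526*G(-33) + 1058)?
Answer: -1/1111396 ≈ -8.9977e-7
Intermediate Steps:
G(C) = (6 + C)²
1/(-1526*G(-33) + 1058) = 1/(-1526*(6 - 33)² + 1058) = 1/(-1526*(-27)² + 1058) = 1/(-1526*729 + 1058) = 1/(-1112454 + 1058) = 1/(-1111396) = -1/1111396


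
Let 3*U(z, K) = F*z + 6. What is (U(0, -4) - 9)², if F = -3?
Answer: 49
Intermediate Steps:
U(z, K) = 2 - z (U(z, K) = (-3*z + 6)/3 = (6 - 3*z)/3 = 2 - z)
(U(0, -4) - 9)² = ((2 - 1*0) - 9)² = ((2 + 0) - 9)² = (2 - 9)² = (-7)² = 49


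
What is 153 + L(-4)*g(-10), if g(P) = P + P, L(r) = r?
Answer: 233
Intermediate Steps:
g(P) = 2*P
153 + L(-4)*g(-10) = 153 - 8*(-10) = 153 - 4*(-20) = 153 + 80 = 233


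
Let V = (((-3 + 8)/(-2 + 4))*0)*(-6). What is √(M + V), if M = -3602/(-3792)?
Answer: √853674/948 ≈ 0.97463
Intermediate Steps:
M = 1801/1896 (M = -3602*(-1/3792) = 1801/1896 ≈ 0.94989)
V = 0 (V = ((5/2)*0)*(-6) = 0*(-6) = 0)
√(M + V) = √(1801/1896 + 0) = √(1801/1896) = √853674/948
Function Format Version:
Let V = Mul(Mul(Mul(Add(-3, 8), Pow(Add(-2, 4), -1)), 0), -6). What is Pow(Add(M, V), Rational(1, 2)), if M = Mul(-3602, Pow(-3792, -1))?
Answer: Mul(Rational(1, 948), Pow(853674, Rational(1, 2))) ≈ 0.97463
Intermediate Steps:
M = Rational(1801, 1896) (M = Mul(-3602, Rational(-1, 3792)) = Rational(1801, 1896) ≈ 0.94989)
V = 0 (V = Mul(Mul(Mul(5, Pow(2, -1)), 0), -6) = Mul(Mul(Mul(5, Rational(1, 2)), 0), -6) = Mul(Mul(Rational(5, 2), 0), -6) = Mul(0, -6) = 0)
Pow(Add(M, V), Rational(1, 2)) = Pow(Add(Rational(1801, 1896), 0), Rational(1, 2)) = Pow(Rational(1801, 1896), Rational(1, 2)) = Mul(Rational(1, 948), Pow(853674, Rational(1, 2)))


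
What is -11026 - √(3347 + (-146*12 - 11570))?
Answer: -11026 - 5*I*√399 ≈ -11026.0 - 99.875*I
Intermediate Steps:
-11026 - √(3347 + (-146*12 - 11570)) = -11026 - √(3347 + (-1752 - 11570)) = -11026 - √(3347 - 13322) = -11026 - √(-9975) = -11026 - 5*I*√399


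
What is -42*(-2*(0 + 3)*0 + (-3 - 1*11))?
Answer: 588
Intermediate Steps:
-42*(-2*(0 + 3)*0 + (-3 - 1*11)) = -42*(-2*3*0 + (-3 - 11)) = -42*(-6*0 - 14) = -42*(0 - 14) = -42*(-14) = 588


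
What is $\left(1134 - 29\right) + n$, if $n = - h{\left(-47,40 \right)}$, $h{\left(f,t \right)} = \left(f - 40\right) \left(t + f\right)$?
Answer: $496$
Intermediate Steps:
$h{\left(f,t \right)} = \left(-40 + f\right) \left(f + t\right)$
$n = -609$ ($n = - (\left(-47\right)^{2} - -1880 - 1600 - 1880) = - (2209 + 1880 - 1600 - 1880) = \left(-1\right) 609 = -609$)
$\left(1134 - 29\right) + n = \left(1134 - 29\right) - 609 = 1105 - 609 = 496$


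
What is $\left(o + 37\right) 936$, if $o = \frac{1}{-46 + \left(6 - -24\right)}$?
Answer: $\frac{69147}{2} \approx 34574.0$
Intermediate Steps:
$o = - \frac{1}{16}$ ($o = \frac{1}{-46 + \left(6 + 24\right)} = \frac{1}{-46 + 30} = \frac{1}{-16} = - \frac{1}{16} \approx -0.0625$)
$\left(o + 37\right) 936 = \left(- \frac{1}{16} + 37\right) 936 = \frac{591}{16} \cdot 936 = \frac{69147}{2}$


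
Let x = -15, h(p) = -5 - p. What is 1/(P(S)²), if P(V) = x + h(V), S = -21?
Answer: 1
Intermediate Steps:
P(V) = -20 - V (P(V) = -15 + (-5 - V) = -20 - V)
1/(P(S)²) = 1/((-20 - 1*(-21))²) = 1/((-20 + 21)²) = 1/(1²) = 1/1 = 1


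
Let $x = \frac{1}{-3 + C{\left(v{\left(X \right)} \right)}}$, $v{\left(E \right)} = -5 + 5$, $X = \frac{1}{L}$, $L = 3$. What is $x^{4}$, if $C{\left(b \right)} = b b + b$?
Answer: $\frac{1}{81} \approx 0.012346$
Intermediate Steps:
$X = \frac{1}{3} \approx 0.33333$
$v{\left(E \right)} = 0$
$C{\left(b \right)} = b + b^{2}$ ($C{\left(b \right)} = b^{2} + b = b + b^{2}$)
$x = - \frac{1}{3}$ ($x = \frac{1}{-3 + 0 \left(1 + 0\right)} = \frac{1}{-3 + 0 \cdot 1} = \frac{1}{-3 + 0} = \frac{1}{-3} = - \frac{1}{3} \approx -0.33333$)
$x^{4} = \left(- \frac{1}{3}\right)^{4} = \frac{1}{81}$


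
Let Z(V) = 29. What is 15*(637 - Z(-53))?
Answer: 9120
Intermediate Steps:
15*(637 - Z(-53)) = 15*(637 - 1*29) = 15*(637 - 29) = 15*608 = 9120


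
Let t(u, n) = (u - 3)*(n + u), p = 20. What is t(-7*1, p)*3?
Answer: -390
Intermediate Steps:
t(u, n) = (-3 + u)*(n + u)
t(-7*1, p)*3 = ((-7*1)² - 3*20 - (-21) + 20*(-7*1))*3 = ((-7)² - 60 - 3*(-7) + 20*(-7))*3 = (49 - 60 + 21 - 140)*3 = -130*3 = -390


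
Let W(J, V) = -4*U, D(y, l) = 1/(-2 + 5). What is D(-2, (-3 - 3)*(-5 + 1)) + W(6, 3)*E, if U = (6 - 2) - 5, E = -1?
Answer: -11/3 ≈ -3.6667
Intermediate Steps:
U = -1 (U = 4 - 5 = -1)
D(y, l) = ⅓ (D(y, l) = 1/3 = ⅓)
W(J, V) = 4 (W(J, V) = -4*(-1) = 4)
D(-2, (-3 - 3)*(-5 + 1)) + W(6, 3)*E = ⅓ + 4*(-1) = ⅓ - 4 = -11/3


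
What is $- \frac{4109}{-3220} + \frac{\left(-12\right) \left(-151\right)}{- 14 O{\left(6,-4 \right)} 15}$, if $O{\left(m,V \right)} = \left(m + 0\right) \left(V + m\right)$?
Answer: $\frac{5381}{9660} \approx 0.55704$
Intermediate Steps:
$O{\left(m,V \right)} = m \left(V + m\right)$
$- \frac{4109}{-3220} + \frac{\left(-12\right) \left(-151\right)}{- 14 O{\left(6,-4 \right)} 15} = - \frac{4109}{-3220} + \frac{\left(-12\right) \left(-151\right)}{- 14 \cdot 6 \left(-4 + 6\right) 15} = \left(-4109\right) \left(- \frac{1}{3220}\right) + \frac{1812}{- 14 \cdot 6 \cdot 2 \cdot 15} = \frac{587}{460} + \frac{1812}{\left(-14\right) 12 \cdot 15} = \frac{587}{460} + \frac{1812}{\left(-168\right) 15} = \frac{587}{460} + \frac{1812}{-2520} = \frac{587}{460} + 1812 \left(- \frac{1}{2520}\right) = \frac{587}{460} - \frac{151}{210} = \frac{5381}{9660}$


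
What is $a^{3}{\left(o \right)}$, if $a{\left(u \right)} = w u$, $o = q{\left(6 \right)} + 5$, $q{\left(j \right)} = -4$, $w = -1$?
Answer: $-1$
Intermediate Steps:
$o = 1$ ($o = -4 + 5 = 1$)
$a{\left(u \right)} = - u$
$a^{3}{\left(o \right)} = \left(\left(-1\right) 1\right)^{3} = \left(-1\right)^{3} = -1$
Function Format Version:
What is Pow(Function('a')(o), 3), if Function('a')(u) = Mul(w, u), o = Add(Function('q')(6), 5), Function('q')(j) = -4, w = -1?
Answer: -1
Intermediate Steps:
o = 1 (o = Add(-4, 5) = 1)
Function('a')(u) = Mul(-1, u)
Pow(Function('a')(o), 3) = Pow(Mul(-1, 1), 3) = Pow(-1, 3) = -1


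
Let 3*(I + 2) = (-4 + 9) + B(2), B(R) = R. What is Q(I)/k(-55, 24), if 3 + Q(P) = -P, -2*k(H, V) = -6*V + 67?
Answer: -20/231 ≈ -0.086580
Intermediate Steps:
k(H, V) = -67/2 + 3*V (k(H, V) = -(-6*V + 67)/2 = -(67 - 6*V)/2 = -67/2 + 3*V)
I = 1/3 (I = -2 + ((-4 + 9) + 2)/3 = -2 + (5 + 2)/3 = -2 + (1/3)*7 = -2 + 7/3 = 1/3 ≈ 0.33333)
Q(P) = -3 - P
Q(I)/k(-55, 24) = (-3 - 1*1/3)/(-67/2 + 3*24) = (-3 - 1/3)/(-67/2 + 72) = -10/(3*77/2) = -10/3*2/77 = -20/231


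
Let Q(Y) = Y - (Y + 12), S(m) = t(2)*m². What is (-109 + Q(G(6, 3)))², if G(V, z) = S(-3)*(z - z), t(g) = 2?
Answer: 14641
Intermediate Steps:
S(m) = 2*m²
G(V, z) = 0 (G(V, z) = (2*(-3)²)*(z - z) = (2*9)*0 = 18*0 = 0)
Q(Y) = -12 (Q(Y) = Y - (12 + Y) = Y + (-12 - Y) = -12)
(-109 + Q(G(6, 3)))² = (-109 - 12)² = (-121)² = 14641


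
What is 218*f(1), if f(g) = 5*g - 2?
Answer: 654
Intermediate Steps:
f(g) = -2 + 5*g
218*f(1) = 218*(-2 + 5*1) = 218*(-2 + 5) = 218*3 = 654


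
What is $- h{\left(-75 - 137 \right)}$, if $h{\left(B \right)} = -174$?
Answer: $174$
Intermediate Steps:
$- h{\left(-75 - 137 \right)} = \left(-1\right) \left(-174\right) = 174$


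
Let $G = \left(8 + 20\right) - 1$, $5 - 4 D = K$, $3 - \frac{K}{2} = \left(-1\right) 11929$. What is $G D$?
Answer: $- \frac{644193}{4} \approx -1.6105 \cdot 10^{5}$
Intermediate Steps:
$K = 23864$ ($K = 6 - 2 \left(\left(-1\right) 11929\right) = 6 - -23858 = 6 + 23858 = 23864$)
$D = - \frac{23859}{4}$ ($D = \frac{5}{4} - 5966 = - \frac{23859}{4} \approx -5964.8$)
$G = 27$ ($G = 28 - 1 = 27$)
$G D = 27 \left(- \frac{23859}{4}\right) = - \frac{644193}{4}$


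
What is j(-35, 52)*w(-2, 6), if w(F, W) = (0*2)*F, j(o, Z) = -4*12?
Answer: 0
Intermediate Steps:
j(o, Z) = -48
w(F, W) = 0 (w(F, W) = 0*F = 0)
j(-35, 52)*w(-2, 6) = -48*0 = 0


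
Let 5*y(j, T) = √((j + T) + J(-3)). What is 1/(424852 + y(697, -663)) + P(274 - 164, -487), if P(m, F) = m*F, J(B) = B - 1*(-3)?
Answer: -120866791461244660/2256240273783 - 5*√34/4512480547566 ≈ -53570.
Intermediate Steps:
J(B) = 3 + B (J(B) = B + 3 = 3 + B)
y(j, T) = √(T + j)/5 (y(j, T) = √((j + T) + (3 - 3))/5 = √((T + j) + 0)/5 = √(T + j)/5)
P(m, F) = F*m
1/(424852 + y(697, -663)) + P(274 - 164, -487) = 1/(424852 + √(-663 + 697)/5) - 487*(274 - 164) = 1/(424852 + √34/5) - 487*110 = 1/(424852 + √34/5) - 53570 = -53570 + 1/(424852 + √34/5)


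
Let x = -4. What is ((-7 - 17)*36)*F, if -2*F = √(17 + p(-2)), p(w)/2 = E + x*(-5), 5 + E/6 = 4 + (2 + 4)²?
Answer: 1296*√53 ≈ 9435.0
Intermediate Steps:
E = 210 (E = -30 + 6*(4 + (2 + 4)²) = -30 + 6*(4 + 6²) = -30 + 6*(4 + 36) = -30 + 6*40 = -30 + 240 = 210)
p(w) = 460 (p(w) = 2*(210 - 4*(-5)) = 2*(210 + 20) = 2*230 = 460)
F = -3*√53/2 (F = -√(17 + 460)/2 = -3*√53/2 ≈ -10.920)
((-7 - 17)*36)*F = ((-7 - 17)*36)*(-3*√53/2) = (-24*36)*(-3*√53/2) = -(-1296)*√53 = 1296*√53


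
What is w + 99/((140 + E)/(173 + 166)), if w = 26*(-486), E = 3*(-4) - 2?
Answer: -173175/14 ≈ -12370.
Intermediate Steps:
E = -14 (E = -12 - 2 = -14)
w = -12636
w + 99/((140 + E)/(173 + 166)) = -12636 + 99/((140 - 14)/(173 + 166)) = -12636 + 99/(126/339) = -12636 + 99/(126*(1/339)) = -12636 + 99/(42/113) = -12636 + (113/42)*99 = -12636 + 3729/14 = -173175/14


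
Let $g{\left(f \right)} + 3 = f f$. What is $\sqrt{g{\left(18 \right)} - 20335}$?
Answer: $i \sqrt{20014} \approx 141.47 i$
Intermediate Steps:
$g{\left(f \right)} = -3 + f^{2}$ ($g{\left(f \right)} = -3 + f f = -3 + f^{2}$)
$\sqrt{g{\left(18 \right)} - 20335} = \sqrt{\left(-3 + 18^{2}\right) - 20335} = \sqrt{\left(-3 + 324\right) - 20335} = \sqrt{321 - 20335} = \sqrt{-20014} = i \sqrt{20014}$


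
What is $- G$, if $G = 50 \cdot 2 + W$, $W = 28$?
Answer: $-128$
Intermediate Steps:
$G = 128$ ($G = 50 \cdot 2 + 28 = 100 + 28 = 128$)
$- G = \left(-1\right) 128 = -128$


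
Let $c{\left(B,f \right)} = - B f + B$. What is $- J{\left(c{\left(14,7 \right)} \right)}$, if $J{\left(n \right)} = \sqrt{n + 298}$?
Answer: $- \sqrt{214} \approx -14.629$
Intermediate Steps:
$c{\left(B,f \right)} = B - B f$ ($c{\left(B,f \right)} = - B f + B = B - B f$)
$J{\left(n \right)} = \sqrt{298 + n}$
$- J{\left(c{\left(14,7 \right)} \right)} = - \sqrt{298 + 14 \left(1 - 7\right)} = - \sqrt{298 + 14 \left(-6\right)} = - \sqrt{298 - 84} = - \sqrt{214}$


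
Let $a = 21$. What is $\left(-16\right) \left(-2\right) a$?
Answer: $672$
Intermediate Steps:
$\left(-16\right) \left(-2\right) a = \left(-16\right) \left(-2\right) 21 = 32 \cdot 21 = 672$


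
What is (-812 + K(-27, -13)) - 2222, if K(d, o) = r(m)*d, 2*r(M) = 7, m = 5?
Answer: -6257/2 ≈ -3128.5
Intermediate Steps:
r(M) = 7/2 (r(M) = (1/2)*7 = 7/2)
K(d, o) = 7*d/2
(-812 + K(-27, -13)) - 2222 = (-812 + (7/2)*(-27)) - 2222 = (-812 - 189/2) - 2222 = -1813/2 - 2222 = -6257/2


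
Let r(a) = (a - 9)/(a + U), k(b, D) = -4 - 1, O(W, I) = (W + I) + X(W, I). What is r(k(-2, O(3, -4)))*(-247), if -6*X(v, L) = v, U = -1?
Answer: -1729/3 ≈ -576.33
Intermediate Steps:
X(v, L) = -v/6
O(W, I) = I + 5*W/6 (O(W, I) = (W + I) - W/6 = (I + W) - W/6 = I + 5*W/6)
k(b, D) = -5
r(a) = (-9 + a)/(-1 + a) (r(a) = (a - 9)/(a - 1) = (-9 + a)/(-1 + a))
r(k(-2, O(3, -4)))*(-247) = ((-9 - 5)/(-1 - 5))*(-247) = (-14/(-6))*(-247) = -1/6*(-14)*(-247) = (7/3)*(-247) = -1729/3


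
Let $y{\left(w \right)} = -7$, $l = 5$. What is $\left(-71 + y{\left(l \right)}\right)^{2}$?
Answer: $6084$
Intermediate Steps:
$\left(-71 + y{\left(l \right)}\right)^{2} = \left(-71 - 7\right)^{2} = \left(-78\right)^{2} = 6084$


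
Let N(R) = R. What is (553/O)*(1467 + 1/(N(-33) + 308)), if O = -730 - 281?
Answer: -223094578/278025 ≈ -802.43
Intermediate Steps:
O = -1011
(553/O)*(1467 + 1/(N(-33) + 308)) = (553/(-1011))*(1467 + 1/(-33 + 308)) = (553*(-1/1011))*(1467 + 1/275) = -553*(1467 + 1/275)/1011 = -553/1011*403426/275 = -223094578/278025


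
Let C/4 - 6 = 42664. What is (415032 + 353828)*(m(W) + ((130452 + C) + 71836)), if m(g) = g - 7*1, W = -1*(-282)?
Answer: 286971612980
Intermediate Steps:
C = 170680 (C = 24 + 4*42664 = 24 + 170656 = 170680)
W = 282
m(g) = -7 + g (m(g) = g - 7 = -7 + g)
(415032 + 353828)*(m(W) + ((130452 + C) + 71836)) = (415032 + 353828)*((-7 + 282) + ((130452 + 170680) + 71836)) = 768860*(275 + (301132 + 71836)) = 768860*(275 + 372968) = 768860*373243 = 286971612980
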